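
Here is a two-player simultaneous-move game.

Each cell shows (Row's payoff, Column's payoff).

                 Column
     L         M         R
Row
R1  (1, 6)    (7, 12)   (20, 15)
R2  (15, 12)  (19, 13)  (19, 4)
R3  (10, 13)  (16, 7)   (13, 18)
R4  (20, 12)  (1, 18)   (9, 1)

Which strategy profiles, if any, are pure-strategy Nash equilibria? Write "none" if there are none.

(R1, R), (R2, M)

(R1, L): Row can switch to R2 (1 → 15). Not NE.
(R1, M): Row can switch to R2 (7 → 19). Not NE.
(R1, R): Row gets 20, best alternative 19; Column gets 15, best alternative 12. No profitable deviation — NE.
(R2, L): Row can switch to R4 (15 → 20). Not NE.
(R2, M): Row gets 19, best alternative 16; Column gets 13, best alternative 12. No profitable deviation — NE.
(R2, R): Row can switch to R1 (19 → 20). Not NE.
(R3, L): Row can switch to R2 (10 → 15). Not NE.
(R3, M): Row can switch to R2 (16 → 19). Not NE.
(R3, R): Row can switch to R1 (13 → 20). Not NE.
(R4, L): Column can switch to M (12 → 18). Not NE.
(R4, M): Row can switch to R1 (1 → 7). Not NE.
(R4, R): Row can switch to R1 (9 → 20). Not NE.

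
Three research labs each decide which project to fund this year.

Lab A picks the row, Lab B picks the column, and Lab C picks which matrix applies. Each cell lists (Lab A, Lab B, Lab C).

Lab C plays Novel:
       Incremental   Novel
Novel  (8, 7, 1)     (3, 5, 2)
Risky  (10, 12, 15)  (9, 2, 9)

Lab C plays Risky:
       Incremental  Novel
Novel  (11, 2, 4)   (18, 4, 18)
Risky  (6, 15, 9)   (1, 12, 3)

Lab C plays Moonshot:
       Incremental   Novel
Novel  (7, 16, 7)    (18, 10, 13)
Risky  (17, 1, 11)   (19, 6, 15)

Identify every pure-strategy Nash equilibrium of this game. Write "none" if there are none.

Lab A against (Incremental, Novel): payoffs 8, 10 → best response Risky.
Lab A against (Incremental, Risky): payoffs 11, 6 → best response Novel.
Lab A against (Incremental, Moonshot): payoffs 7, 17 → best response Risky.
Lab A against (Novel, Novel): payoffs 3, 9 → best response Risky.
Lab A against (Novel, Risky): payoffs 18, 1 → best response Novel.
Lab A against (Novel, Moonshot): payoffs 18, 19 → best response Risky.
Lab B against (Novel, Novel): payoffs 7, 5 → best response Incremental.
Lab B against (Novel, Risky): payoffs 2, 4 → best response Novel.
Lab B against (Novel, Moonshot): payoffs 16, 10 → best response Incremental.
Lab B against (Risky, Novel): payoffs 12, 2 → best response Incremental.
Lab B against (Risky, Risky): payoffs 15, 12 → best response Incremental.
Lab B against (Risky, Moonshot): payoffs 1, 6 → best response Novel.
Lab C against (Novel, Incremental): payoffs 1, 4, 7 → best response Moonshot.
Lab C against (Novel, Novel): payoffs 2, 18, 13 → best response Risky.
Lab C against (Risky, Incremental): payoffs 15, 9, 11 → best response Novel.
Lab C against (Risky, Novel): payoffs 9, 3, 15 → best response Moonshot.
Mutual best responses: (Novel, Novel, Risky); (Risky, Incremental, Novel); (Risky, Novel, Moonshot).

Pure-strategy Nash equilibria: (Novel, Novel, Risky); (Risky, Incremental, Novel); (Risky, Novel, Moonshot)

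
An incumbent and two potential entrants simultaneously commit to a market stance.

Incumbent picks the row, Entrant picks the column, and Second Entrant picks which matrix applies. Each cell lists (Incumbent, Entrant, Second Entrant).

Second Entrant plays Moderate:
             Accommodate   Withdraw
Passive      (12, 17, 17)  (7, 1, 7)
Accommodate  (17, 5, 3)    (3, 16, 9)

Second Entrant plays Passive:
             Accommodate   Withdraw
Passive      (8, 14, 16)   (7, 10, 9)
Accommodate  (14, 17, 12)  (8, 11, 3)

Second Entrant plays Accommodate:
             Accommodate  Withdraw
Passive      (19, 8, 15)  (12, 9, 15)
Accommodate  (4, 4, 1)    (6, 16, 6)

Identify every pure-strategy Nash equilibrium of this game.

Mark each player's best response to every combination of opponents' strategies; a profile where every player is best-responding is a pure Nash equilibrium.
Incumbent against (Accommodate, Moderate): payoffs 12, 17 → best response Accommodate.
Incumbent against (Accommodate, Passive): payoffs 8, 14 → best response Accommodate.
Incumbent against (Accommodate, Accommodate): payoffs 19, 4 → best response Passive.
Incumbent against (Withdraw, Moderate): payoffs 7, 3 → best response Passive.
Incumbent against (Withdraw, Passive): payoffs 7, 8 → best response Accommodate.
Incumbent against (Withdraw, Accommodate): payoffs 12, 6 → best response Passive.
Entrant against (Passive, Moderate): payoffs 17, 1 → best response Accommodate.
Entrant against (Passive, Passive): payoffs 14, 10 → best response Accommodate.
Entrant against (Passive, Accommodate): payoffs 8, 9 → best response Withdraw.
Entrant against (Accommodate, Moderate): payoffs 5, 16 → best response Withdraw.
Entrant against (Accommodate, Passive): payoffs 17, 11 → best response Accommodate.
Entrant against (Accommodate, Accommodate): payoffs 4, 16 → best response Withdraw.
Second Entrant against (Passive, Accommodate): payoffs 17, 16, 15 → best response Moderate.
Second Entrant against (Passive, Withdraw): payoffs 7, 9, 15 → best response Accommodate.
Second Entrant against (Accommodate, Accommodate): payoffs 3, 12, 1 → best response Passive.
Second Entrant against (Accommodate, Withdraw): payoffs 9, 3, 6 → best response Moderate.
Mutual best responses: (Passive, Withdraw, Accommodate); (Accommodate, Accommodate, Passive).

The pure Nash equilibria are (Passive, Withdraw, Accommodate) and (Accommodate, Accommodate, Passive).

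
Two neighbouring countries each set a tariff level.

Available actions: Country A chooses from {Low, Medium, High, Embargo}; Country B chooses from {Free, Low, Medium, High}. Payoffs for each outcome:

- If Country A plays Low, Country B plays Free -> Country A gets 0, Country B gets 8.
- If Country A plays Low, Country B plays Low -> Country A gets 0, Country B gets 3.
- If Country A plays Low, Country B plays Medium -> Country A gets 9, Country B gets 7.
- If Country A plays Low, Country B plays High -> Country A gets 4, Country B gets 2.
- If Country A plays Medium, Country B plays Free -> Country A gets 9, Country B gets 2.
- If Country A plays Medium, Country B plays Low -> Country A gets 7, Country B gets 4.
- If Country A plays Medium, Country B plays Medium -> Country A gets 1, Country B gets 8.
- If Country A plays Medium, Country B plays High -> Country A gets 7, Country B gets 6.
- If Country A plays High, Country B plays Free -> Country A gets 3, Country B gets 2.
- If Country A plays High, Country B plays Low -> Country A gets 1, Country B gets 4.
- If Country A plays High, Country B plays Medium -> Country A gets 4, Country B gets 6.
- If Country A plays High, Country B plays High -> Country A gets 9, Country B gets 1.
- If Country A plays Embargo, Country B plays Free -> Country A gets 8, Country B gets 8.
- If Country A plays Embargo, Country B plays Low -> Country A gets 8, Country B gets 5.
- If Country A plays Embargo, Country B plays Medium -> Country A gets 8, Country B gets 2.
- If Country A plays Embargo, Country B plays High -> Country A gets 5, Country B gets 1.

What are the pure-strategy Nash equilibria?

Country A against Free: payoffs 0, 9, 3, 8 → best response Medium.
Country A against Low: payoffs 0, 7, 1, 8 → best response Embargo.
Country A against Medium: payoffs 9, 1, 4, 8 → best response Low.
Country A against High: payoffs 4, 7, 9, 5 → best response High.
Country B against Low: payoffs 8, 3, 7, 2 → best response Free.
Country B against Medium: payoffs 2, 4, 8, 6 → best response Medium.
Country B against High: payoffs 2, 4, 6, 1 → best response Medium.
Country B against Embargo: payoffs 8, 5, 2, 1 → best response Free.
No profile is a mutual best response for all players.

none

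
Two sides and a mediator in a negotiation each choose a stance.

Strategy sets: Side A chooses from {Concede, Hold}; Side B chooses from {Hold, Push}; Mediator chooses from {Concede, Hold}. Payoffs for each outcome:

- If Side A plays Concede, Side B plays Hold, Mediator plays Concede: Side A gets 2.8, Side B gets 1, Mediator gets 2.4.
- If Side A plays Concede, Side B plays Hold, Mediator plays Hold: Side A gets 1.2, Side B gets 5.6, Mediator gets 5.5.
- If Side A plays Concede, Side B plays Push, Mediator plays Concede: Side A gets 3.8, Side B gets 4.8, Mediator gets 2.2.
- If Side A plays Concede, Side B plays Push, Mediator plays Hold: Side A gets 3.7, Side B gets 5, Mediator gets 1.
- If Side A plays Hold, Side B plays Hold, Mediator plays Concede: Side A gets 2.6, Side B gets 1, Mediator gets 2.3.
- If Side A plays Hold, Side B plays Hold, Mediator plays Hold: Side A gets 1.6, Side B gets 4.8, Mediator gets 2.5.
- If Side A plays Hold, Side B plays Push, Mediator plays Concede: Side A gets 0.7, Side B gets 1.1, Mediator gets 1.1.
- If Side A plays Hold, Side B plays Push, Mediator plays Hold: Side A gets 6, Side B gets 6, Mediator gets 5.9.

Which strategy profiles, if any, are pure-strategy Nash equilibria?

Side A against (Hold, Concede): payoffs 2.8, 2.6 → best response Concede.
Side A against (Hold, Hold): payoffs 1.2, 1.6 → best response Hold.
Side A against (Push, Concede): payoffs 3.8, 0.7 → best response Concede.
Side A against (Push, Hold): payoffs 3.7, 6 → best response Hold.
Side B against (Concede, Concede): payoffs 1, 4.8 → best response Push.
Side B against (Concede, Hold): payoffs 5.6, 5 → best response Hold.
Side B against (Hold, Concede): payoffs 1, 1.1 → best response Push.
Side B against (Hold, Hold): payoffs 4.8, 6 → best response Push.
Mediator against (Concede, Hold): payoffs 2.4, 5.5 → best response Hold.
Mediator against (Concede, Push): payoffs 2.2, 1 → best response Concede.
Mediator against (Hold, Hold): payoffs 2.3, 2.5 → best response Hold.
Mediator against (Hold, Push): payoffs 1.1, 5.9 → best response Hold.
Mutual best responses: (Concede, Push, Concede); (Hold, Push, Hold).

Pure-strategy Nash equilibria: (Concede, Push, Concede); (Hold, Push, Hold)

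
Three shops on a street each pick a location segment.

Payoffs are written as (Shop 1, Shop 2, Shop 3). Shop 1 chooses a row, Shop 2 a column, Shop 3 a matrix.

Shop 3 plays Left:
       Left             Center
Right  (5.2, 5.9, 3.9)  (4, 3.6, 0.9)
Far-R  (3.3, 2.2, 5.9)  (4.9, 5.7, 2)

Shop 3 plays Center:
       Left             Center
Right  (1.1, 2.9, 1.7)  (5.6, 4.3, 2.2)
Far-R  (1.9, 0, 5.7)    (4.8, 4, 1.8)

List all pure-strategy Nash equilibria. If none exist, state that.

(Right, Left, Left); (Right, Center, Center); (Far-R, Center, Left)

Shop 1 against (Left, Left): payoffs 5.2, 3.3 → best response Right.
Shop 1 against (Left, Center): payoffs 1.1, 1.9 → best response Far-R.
Shop 1 against (Center, Left): payoffs 4, 4.9 → best response Far-R.
Shop 1 against (Center, Center): payoffs 5.6, 4.8 → best response Right.
Shop 2 against (Right, Left): payoffs 5.9, 3.6 → best response Left.
Shop 2 against (Right, Center): payoffs 2.9, 4.3 → best response Center.
Shop 2 against (Far-R, Left): payoffs 2.2, 5.7 → best response Center.
Shop 2 against (Far-R, Center): payoffs 0, 4 → best response Center.
Shop 3 against (Right, Left): payoffs 3.9, 1.7 → best response Left.
Shop 3 against (Right, Center): payoffs 0.9, 2.2 → best response Center.
Shop 3 against (Far-R, Left): payoffs 5.9, 5.7 → best response Left.
Shop 3 against (Far-R, Center): payoffs 2, 1.8 → best response Left.
Mutual best responses: (Right, Left, Left); (Right, Center, Center); (Far-R, Center, Left).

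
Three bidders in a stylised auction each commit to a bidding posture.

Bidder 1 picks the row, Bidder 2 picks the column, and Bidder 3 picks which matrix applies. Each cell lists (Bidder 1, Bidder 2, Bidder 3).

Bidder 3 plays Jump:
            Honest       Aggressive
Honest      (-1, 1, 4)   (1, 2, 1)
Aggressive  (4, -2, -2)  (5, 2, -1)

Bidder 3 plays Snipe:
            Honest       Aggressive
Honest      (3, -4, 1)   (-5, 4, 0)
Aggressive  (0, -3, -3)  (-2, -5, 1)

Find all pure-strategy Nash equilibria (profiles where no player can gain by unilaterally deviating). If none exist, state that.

(Honest, Honest, Jump): Bidder 1 can switch to Aggressive (-1 → 4). Not NE.
(Honest, Honest, Snipe): Bidder 2 can switch to Aggressive (-4 → 4). Not NE.
(Honest, Aggressive, Jump): Bidder 1 can switch to Aggressive (1 → 5). Not NE.
(Honest, Aggressive, Snipe): Bidder 1 can switch to Aggressive (-5 → -2). Not NE.
(Aggressive, Honest, Jump): Bidder 2 can switch to Aggressive (-2 → 2). Not NE.
(Aggressive, Honest, Snipe): Bidder 1 can switch to Honest (0 → 3). Not NE.
(Aggressive, Aggressive, Jump): Bidder 3 can switch to Snipe (-1 → 1). Not NE.
(Aggressive, Aggressive, Snipe): Bidder 2 can switch to Honest (-5 → -3). Not NE.

There is no pure-strategy Nash equilibrium.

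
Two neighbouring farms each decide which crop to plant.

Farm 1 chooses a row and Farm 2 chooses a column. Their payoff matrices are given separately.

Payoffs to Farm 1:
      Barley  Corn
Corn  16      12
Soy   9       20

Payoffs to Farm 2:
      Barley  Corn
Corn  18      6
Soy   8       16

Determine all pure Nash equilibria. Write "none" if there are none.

(Corn, Barley), (Soy, Corn)

For each strategy profile, look for a profitable unilateral deviation.
(Corn, Barley): Farm 1 gets 16, best alternative 9; Farm 2 gets 18, best alternative 6. No profitable deviation — NE.
(Corn, Corn): Farm 1 can switch to Soy (12 → 20). Not NE.
(Soy, Barley): Farm 1 can switch to Corn (9 → 16). Not NE.
(Soy, Corn): Farm 1 gets 20, best alternative 12; Farm 2 gets 16, best alternative 8. No profitable deviation — NE.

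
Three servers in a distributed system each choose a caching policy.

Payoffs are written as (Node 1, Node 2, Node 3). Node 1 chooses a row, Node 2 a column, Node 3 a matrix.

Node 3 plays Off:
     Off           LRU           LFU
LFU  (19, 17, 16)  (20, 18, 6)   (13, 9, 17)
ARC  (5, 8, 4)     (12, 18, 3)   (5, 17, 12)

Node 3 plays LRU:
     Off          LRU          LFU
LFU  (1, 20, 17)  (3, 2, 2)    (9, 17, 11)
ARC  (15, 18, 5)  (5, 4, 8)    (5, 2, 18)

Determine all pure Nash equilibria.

(LFU, LRU, Off), (ARC, Off, LRU)

(LFU, Off, Off): Node 2 can switch to LRU (17 → 18). Not NE.
(LFU, Off, LRU): Node 1 can switch to ARC (1 → 15). Not NE.
(LFU, LRU, Off): Node 1 gets 20, best alternative 12; Node 2 gets 18, best alternative 17; Node 3 gets 6, best alternative 2. No profitable deviation — NE.
(LFU, LRU, LRU): Node 1 can switch to ARC (3 → 5). Not NE.
(LFU, LFU, Off): Node 2 can switch to Off (9 → 17). Not NE.
(LFU, LFU, LRU): Node 2 can switch to Off (17 → 20). Not NE.
(ARC, Off, Off): Node 1 can switch to LFU (5 → 19). Not NE.
(ARC, Off, LRU): Node 1 gets 15, best alternative 1; Node 2 gets 18, best alternative 4; Node 3 gets 5, best alternative 4. No profitable deviation — NE.
(ARC, LRU, Off): Node 1 can switch to LFU (12 → 20). Not NE.
(ARC, LRU, LRU): Node 2 can switch to Off (4 → 18). Not NE.
(ARC, LFU, Off): Node 1 can switch to LFU (5 → 13). Not NE.
(ARC, LFU, LRU): Node 1 can switch to LFU (5 → 9). Not NE.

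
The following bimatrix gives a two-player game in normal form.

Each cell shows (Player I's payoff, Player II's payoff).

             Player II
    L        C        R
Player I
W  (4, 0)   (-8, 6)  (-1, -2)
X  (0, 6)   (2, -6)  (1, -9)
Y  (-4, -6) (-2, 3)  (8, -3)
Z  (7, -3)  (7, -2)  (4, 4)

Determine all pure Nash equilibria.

Mark each player's best response to every combination of opponents' strategies; a profile where every player is best-responding is a pure Nash equilibrium.
Player I against L: payoffs 4, 0, -4, 7 → best response Z.
Player I against C: payoffs -8, 2, -2, 7 → best response Z.
Player I against R: payoffs -1, 1, 8, 4 → best response Y.
Player II against W: payoffs 0, 6, -2 → best response C.
Player II against X: payoffs 6, -6, -9 → best response L.
Player II against Y: payoffs -6, 3, -3 → best response C.
Player II against Z: payoffs -3, -2, 4 → best response R.
No profile is a mutual best response for all players.

This game has no pure Nash equilibrium.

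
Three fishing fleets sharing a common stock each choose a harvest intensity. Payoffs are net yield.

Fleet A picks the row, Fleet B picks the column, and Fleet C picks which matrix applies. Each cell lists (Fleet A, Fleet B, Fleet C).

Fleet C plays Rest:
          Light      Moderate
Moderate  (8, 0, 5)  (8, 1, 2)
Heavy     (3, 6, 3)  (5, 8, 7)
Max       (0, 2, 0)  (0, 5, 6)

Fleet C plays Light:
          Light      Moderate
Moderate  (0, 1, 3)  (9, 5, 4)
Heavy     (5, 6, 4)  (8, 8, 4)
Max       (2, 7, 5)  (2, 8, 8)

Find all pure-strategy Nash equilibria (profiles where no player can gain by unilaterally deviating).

The unique pure-strategy Nash equilibrium is (Moderate, Moderate, Light).

Fleet A against (Light, Rest): payoffs 8, 3, 0 → best response Moderate.
Fleet A against (Light, Light): payoffs 0, 5, 2 → best response Heavy.
Fleet A against (Moderate, Rest): payoffs 8, 5, 0 → best response Moderate.
Fleet A against (Moderate, Light): payoffs 9, 8, 2 → best response Moderate.
Fleet B against (Moderate, Rest): payoffs 0, 1 → best response Moderate.
Fleet B against (Moderate, Light): payoffs 1, 5 → best response Moderate.
Fleet B against (Heavy, Rest): payoffs 6, 8 → best response Moderate.
Fleet B against (Heavy, Light): payoffs 6, 8 → best response Moderate.
Fleet B against (Max, Rest): payoffs 2, 5 → best response Moderate.
Fleet B against (Max, Light): payoffs 7, 8 → best response Moderate.
Fleet C against (Moderate, Light): payoffs 5, 3 → best response Rest.
Fleet C against (Moderate, Moderate): payoffs 2, 4 → best response Light.
Fleet C against (Heavy, Light): payoffs 3, 4 → best response Light.
Fleet C against (Heavy, Moderate): payoffs 7, 4 → best response Rest.
Fleet C against (Max, Light): payoffs 0, 5 → best response Light.
Fleet C against (Max, Moderate): payoffs 6, 8 → best response Light.
Mutual best responses: (Moderate, Moderate, Light).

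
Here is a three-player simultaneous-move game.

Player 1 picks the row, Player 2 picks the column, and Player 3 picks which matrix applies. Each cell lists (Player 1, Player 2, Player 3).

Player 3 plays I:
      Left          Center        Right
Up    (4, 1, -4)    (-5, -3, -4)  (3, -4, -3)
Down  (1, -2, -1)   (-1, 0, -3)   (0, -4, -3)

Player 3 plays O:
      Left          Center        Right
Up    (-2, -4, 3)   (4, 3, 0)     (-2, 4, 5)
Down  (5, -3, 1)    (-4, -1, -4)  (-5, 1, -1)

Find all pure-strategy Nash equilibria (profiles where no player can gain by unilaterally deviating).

Player 1 against (Left, I): payoffs 4, 1 → best response Up.
Player 1 against (Left, O): payoffs -2, 5 → best response Down.
Player 1 against (Center, I): payoffs -5, -1 → best response Down.
Player 1 against (Center, O): payoffs 4, -4 → best response Up.
Player 1 against (Right, I): payoffs 3, 0 → best response Up.
Player 1 against (Right, O): payoffs -2, -5 → best response Up.
Player 2 against (Up, I): payoffs 1, -3, -4 → best response Left.
Player 2 against (Up, O): payoffs -4, 3, 4 → best response Right.
Player 2 against (Down, I): payoffs -2, 0, -4 → best response Center.
Player 2 against (Down, O): payoffs -3, -1, 1 → best response Right.
Player 3 against (Up, Left): payoffs -4, 3 → best response O.
Player 3 against (Up, Center): payoffs -4, 0 → best response O.
Player 3 against (Up, Right): payoffs -3, 5 → best response O.
Player 3 against (Down, Left): payoffs -1, 1 → best response O.
Player 3 against (Down, Center): payoffs -3, -4 → best response I.
Player 3 against (Down, Right): payoffs -3, -1 → best response O.
Mutual best responses: (Up, Right, O); (Down, Center, I).

Pure-strategy Nash equilibria: (Up, Right, O), (Down, Center, I)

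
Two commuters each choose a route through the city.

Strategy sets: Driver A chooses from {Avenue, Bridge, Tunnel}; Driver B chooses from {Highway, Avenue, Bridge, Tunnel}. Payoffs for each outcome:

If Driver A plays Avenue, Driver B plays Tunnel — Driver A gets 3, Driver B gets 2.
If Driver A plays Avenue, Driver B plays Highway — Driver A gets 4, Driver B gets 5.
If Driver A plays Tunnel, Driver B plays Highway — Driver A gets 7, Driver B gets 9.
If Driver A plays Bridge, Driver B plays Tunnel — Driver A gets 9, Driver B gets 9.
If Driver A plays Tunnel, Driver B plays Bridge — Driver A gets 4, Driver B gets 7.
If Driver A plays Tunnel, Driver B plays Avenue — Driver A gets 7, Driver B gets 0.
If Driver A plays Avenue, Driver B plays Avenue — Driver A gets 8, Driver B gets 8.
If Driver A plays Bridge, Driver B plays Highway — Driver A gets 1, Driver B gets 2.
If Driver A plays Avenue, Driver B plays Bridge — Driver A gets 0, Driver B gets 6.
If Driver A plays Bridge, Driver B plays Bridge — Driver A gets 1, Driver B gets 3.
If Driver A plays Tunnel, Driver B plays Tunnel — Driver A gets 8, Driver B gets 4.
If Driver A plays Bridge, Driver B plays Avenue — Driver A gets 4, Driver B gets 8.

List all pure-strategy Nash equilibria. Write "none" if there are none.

The pure Nash equilibria are (Avenue, Avenue) and (Bridge, Tunnel) and (Tunnel, Highway).

Driver A against Highway: payoffs 4, 1, 7 → best response Tunnel.
Driver A against Avenue: payoffs 8, 4, 7 → best response Avenue.
Driver A against Bridge: payoffs 0, 1, 4 → best response Tunnel.
Driver A against Tunnel: payoffs 3, 9, 8 → best response Bridge.
Driver B against Avenue: payoffs 5, 8, 6, 2 → best response Avenue.
Driver B against Bridge: payoffs 2, 8, 3, 9 → best response Tunnel.
Driver B against Tunnel: payoffs 9, 0, 7, 4 → best response Highway.
Mutual best responses: (Avenue, Avenue); (Bridge, Tunnel); (Tunnel, Highway).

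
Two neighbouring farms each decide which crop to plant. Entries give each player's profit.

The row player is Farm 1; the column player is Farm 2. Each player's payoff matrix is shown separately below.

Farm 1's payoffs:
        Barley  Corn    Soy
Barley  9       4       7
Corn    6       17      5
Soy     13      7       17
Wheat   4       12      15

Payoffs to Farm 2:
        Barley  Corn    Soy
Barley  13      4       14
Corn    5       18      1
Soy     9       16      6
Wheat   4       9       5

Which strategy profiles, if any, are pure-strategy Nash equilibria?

(Corn, Corn)

Farm 1 against Barley: payoffs 9, 6, 13, 4 → best response Soy.
Farm 1 against Corn: payoffs 4, 17, 7, 12 → best response Corn.
Farm 1 against Soy: payoffs 7, 5, 17, 15 → best response Soy.
Farm 2 against Barley: payoffs 13, 4, 14 → best response Soy.
Farm 2 against Corn: payoffs 5, 18, 1 → best response Corn.
Farm 2 against Soy: payoffs 9, 16, 6 → best response Corn.
Farm 2 against Wheat: payoffs 4, 9, 5 → best response Corn.
Mutual best responses: (Corn, Corn).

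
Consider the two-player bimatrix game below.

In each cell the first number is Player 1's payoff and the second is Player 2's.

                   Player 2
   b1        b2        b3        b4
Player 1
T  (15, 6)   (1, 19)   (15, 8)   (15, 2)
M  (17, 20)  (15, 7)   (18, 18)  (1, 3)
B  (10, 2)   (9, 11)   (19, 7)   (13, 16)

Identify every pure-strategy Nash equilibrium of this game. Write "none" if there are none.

Player 1 against b1: payoffs 15, 17, 10 → best response M.
Player 1 against b2: payoffs 1, 15, 9 → best response M.
Player 1 against b3: payoffs 15, 18, 19 → best response B.
Player 1 against b4: payoffs 15, 1, 13 → best response T.
Player 2 against T: payoffs 6, 19, 8, 2 → best response b2.
Player 2 against M: payoffs 20, 7, 18, 3 → best response b1.
Player 2 against B: payoffs 2, 11, 7, 16 → best response b4.
Mutual best responses: (M, b1).

Pure NE: (M, b1)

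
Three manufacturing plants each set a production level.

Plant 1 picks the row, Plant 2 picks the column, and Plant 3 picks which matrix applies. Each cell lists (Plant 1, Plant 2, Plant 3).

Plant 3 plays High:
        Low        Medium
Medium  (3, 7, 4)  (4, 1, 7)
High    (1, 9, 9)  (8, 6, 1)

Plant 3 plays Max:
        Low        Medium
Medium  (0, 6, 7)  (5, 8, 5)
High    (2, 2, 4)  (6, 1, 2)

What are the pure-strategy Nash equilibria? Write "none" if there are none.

none

Plant 1 against (Low, High): payoffs 3, 1 → best response Medium.
Plant 1 against (Low, Max): payoffs 0, 2 → best response High.
Plant 1 against (Medium, High): payoffs 4, 8 → best response High.
Plant 1 against (Medium, Max): payoffs 5, 6 → best response High.
Plant 2 against (Medium, High): payoffs 7, 1 → best response Low.
Plant 2 against (Medium, Max): payoffs 6, 8 → best response Medium.
Plant 2 against (High, High): payoffs 9, 6 → best response Low.
Plant 2 against (High, Max): payoffs 2, 1 → best response Low.
Plant 3 against (Medium, Low): payoffs 4, 7 → best response Max.
Plant 3 against (Medium, Medium): payoffs 7, 5 → best response High.
Plant 3 against (High, Low): payoffs 9, 4 → best response High.
Plant 3 against (High, Medium): payoffs 1, 2 → best response Max.
No profile is a mutual best response for all players.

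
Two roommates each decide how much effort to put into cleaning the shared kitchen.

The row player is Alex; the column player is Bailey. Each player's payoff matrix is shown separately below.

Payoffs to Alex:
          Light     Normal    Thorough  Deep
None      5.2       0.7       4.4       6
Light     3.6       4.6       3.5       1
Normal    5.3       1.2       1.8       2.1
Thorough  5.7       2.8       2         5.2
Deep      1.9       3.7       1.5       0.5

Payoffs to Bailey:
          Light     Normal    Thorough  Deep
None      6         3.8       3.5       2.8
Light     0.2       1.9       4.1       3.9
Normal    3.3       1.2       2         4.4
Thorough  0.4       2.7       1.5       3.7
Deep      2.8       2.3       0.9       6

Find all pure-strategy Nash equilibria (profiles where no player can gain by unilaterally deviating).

There is no pure-strategy Nash equilibrium.

Check each profile: it is a Nash equilibrium iff no player can strictly gain by switching unilaterally.
(None, Light): Alex can switch to Normal (5.2 → 5.3). Not NE.
(None, Normal): Alex can switch to Light (0.7 → 4.6). Not NE.
(None, Thorough): Bailey can switch to Light (3.5 → 6). Not NE.
(None, Deep): Bailey can switch to Light (2.8 → 6). Not NE.
(Light, Light): Alex can switch to None (3.6 → 5.2). Not NE.
(Light, Normal): Bailey can switch to Thorough (1.9 → 4.1). Not NE.
(Light, Thorough): Alex can switch to None (3.5 → 4.4). Not NE.
(Light, Deep): Alex can switch to None (1 → 6). Not NE.
(Normal, Light): Alex can switch to Thorough (5.3 → 5.7). Not NE.
(Normal, Normal): Alex can switch to Light (1.2 → 4.6). Not NE.
(Normal, Thorough): Alex can switch to None (1.8 → 4.4). Not NE.
(Normal, Deep): Alex can switch to None (2.1 → 6). Not NE.
(The remaining 8 profiles each have a profitable deviation by the same check.)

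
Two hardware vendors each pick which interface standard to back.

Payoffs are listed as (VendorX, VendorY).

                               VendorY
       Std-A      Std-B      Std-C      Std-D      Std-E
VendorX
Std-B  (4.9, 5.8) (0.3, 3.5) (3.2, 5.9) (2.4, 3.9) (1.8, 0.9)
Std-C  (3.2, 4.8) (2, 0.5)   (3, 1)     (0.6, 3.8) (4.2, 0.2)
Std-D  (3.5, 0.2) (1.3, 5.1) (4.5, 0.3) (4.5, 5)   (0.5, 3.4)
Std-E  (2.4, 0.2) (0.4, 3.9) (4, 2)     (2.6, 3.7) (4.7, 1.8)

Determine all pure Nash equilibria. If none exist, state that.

There is no pure-strategy Nash equilibrium.

(Std-B, Std-A): VendorY can switch to Std-C (5.8 → 5.9). Not NE.
(Std-B, Std-B): VendorX can switch to Std-C (0.3 → 2). Not NE.
(Std-B, Std-C): VendorX can switch to Std-D (3.2 → 4.5). Not NE.
(Std-B, Std-D): VendorX can switch to Std-D (2.4 → 4.5). Not NE.
(Std-B, Std-E): VendorX can switch to Std-C (1.8 → 4.2). Not NE.
(Std-C, Std-A): VendorX can switch to Std-B (3.2 → 4.9). Not NE.
(The remaining 14 profiles each have a profitable deviation by the same check.)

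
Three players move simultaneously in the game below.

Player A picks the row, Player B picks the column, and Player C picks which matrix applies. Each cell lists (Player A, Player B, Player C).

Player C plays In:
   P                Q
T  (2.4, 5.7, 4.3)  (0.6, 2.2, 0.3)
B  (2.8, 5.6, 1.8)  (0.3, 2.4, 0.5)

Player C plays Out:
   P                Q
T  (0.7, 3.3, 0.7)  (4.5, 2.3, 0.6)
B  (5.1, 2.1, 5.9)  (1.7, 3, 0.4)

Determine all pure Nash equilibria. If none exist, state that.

No pure-strategy Nash equilibrium.

(T, P, In): Player A can switch to B (2.4 → 2.8). Not NE.
(T, P, Out): Player A can switch to B (0.7 → 5.1). Not NE.
(T, Q, In): Player B can switch to P (2.2 → 5.7). Not NE.
(T, Q, Out): Player B can switch to P (2.3 → 3.3). Not NE.
(B, P, In): Player C can switch to Out (1.8 → 5.9). Not NE.
(B, P, Out): Player B can switch to Q (2.1 → 3). Not NE.
(The remaining 2 profiles each have a profitable deviation by the same check.)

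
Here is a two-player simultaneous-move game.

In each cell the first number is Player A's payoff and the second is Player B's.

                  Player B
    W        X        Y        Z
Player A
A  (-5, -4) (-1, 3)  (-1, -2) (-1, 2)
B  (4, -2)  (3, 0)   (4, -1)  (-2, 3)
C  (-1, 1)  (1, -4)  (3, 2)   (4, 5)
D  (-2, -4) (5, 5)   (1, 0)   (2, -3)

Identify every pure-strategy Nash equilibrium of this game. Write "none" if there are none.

Player A against W: payoffs -5, 4, -1, -2 → best response B.
Player A against X: payoffs -1, 3, 1, 5 → best response D.
Player A against Y: payoffs -1, 4, 3, 1 → best response B.
Player A against Z: payoffs -1, -2, 4, 2 → best response C.
Player B against A: payoffs -4, 3, -2, 2 → best response X.
Player B against B: payoffs -2, 0, -1, 3 → best response Z.
Player B against C: payoffs 1, -4, 2, 5 → best response Z.
Player B against D: payoffs -4, 5, 0, -3 → best response X.
Mutual best responses: (C, Z); (D, X).

The pure Nash equilibria are (C, Z); (D, X).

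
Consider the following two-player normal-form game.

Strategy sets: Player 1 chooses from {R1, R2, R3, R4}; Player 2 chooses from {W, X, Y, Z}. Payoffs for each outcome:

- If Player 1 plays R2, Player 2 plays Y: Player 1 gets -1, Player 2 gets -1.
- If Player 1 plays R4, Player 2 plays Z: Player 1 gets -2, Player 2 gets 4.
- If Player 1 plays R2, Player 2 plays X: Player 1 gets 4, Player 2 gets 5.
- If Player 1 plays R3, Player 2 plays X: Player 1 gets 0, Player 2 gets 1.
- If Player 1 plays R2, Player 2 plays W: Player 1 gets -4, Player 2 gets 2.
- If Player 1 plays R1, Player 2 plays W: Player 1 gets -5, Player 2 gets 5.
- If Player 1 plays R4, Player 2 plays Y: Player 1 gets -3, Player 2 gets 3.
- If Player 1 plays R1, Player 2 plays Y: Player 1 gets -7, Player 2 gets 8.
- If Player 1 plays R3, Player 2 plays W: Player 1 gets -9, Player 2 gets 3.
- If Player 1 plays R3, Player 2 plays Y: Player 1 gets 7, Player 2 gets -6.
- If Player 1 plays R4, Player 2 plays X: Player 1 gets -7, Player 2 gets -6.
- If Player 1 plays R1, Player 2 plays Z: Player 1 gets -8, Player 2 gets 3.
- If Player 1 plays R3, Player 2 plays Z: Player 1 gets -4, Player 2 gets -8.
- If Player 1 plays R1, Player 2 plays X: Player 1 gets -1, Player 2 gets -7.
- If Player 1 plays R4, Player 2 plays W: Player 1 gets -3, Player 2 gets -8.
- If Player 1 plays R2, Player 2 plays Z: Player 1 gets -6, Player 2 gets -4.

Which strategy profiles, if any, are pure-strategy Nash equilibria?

(R2, X); (R4, Z)

For each player, find the best response to each opponent profile; mutual best responses are the pure NE.
Player 1 against W: payoffs -5, -4, -9, -3 → best response R4.
Player 1 against X: payoffs -1, 4, 0, -7 → best response R2.
Player 1 against Y: payoffs -7, -1, 7, -3 → best response R3.
Player 1 against Z: payoffs -8, -6, -4, -2 → best response R4.
Player 2 against R1: payoffs 5, -7, 8, 3 → best response Y.
Player 2 against R2: payoffs 2, 5, -1, -4 → best response X.
Player 2 against R3: payoffs 3, 1, -6, -8 → best response W.
Player 2 against R4: payoffs -8, -6, 3, 4 → best response Z.
Mutual best responses: (R2, X); (R4, Z).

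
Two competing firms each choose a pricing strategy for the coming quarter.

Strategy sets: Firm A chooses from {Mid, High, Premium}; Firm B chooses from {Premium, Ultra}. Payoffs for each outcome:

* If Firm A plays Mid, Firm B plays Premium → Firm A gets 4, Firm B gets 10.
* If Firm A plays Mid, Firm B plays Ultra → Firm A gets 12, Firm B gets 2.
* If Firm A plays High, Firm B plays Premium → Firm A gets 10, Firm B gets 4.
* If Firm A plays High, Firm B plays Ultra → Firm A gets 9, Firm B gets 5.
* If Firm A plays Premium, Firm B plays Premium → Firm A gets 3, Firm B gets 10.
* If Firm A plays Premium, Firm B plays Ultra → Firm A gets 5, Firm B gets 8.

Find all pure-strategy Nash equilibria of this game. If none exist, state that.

(Mid, Premium): Firm A can switch to High (4 → 10). Not NE.
(Mid, Ultra): Firm B can switch to Premium (2 → 10). Not NE.
(High, Premium): Firm B can switch to Ultra (4 → 5). Not NE.
(High, Ultra): Firm A can switch to Mid (9 → 12). Not NE.
(Premium, Premium): Firm A can switch to Mid (3 → 4). Not NE.
(Premium, Ultra): Firm A can switch to Mid (5 → 12). Not NE.

No pure-strategy Nash equilibrium.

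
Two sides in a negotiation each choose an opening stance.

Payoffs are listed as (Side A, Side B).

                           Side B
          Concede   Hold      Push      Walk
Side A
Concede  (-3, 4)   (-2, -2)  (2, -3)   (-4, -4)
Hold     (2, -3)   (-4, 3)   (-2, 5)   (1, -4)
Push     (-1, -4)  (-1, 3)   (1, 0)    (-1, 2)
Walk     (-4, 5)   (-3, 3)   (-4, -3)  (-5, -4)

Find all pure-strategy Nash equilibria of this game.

Pure NE: (Push, Hold)

(Concede, Concede): Side A can switch to Hold (-3 → 2). Not NE.
(Concede, Hold): Side A can switch to Push (-2 → -1). Not NE.
(Concede, Push): Side B can switch to Concede (-3 → 4). Not NE.
(Concede, Walk): Side A can switch to Hold (-4 → 1). Not NE.
(Hold, Concede): Side B can switch to Hold (-3 → 3). Not NE.
(Hold, Hold): Side A can switch to Concede (-4 → -2). Not NE.
(Hold, Push): Side A can switch to Concede (-2 → 2). Not NE.
(Hold, Walk): Side B can switch to Concede (-4 → -3). Not NE.
(Push, Hold): Side A gets -1, best alternative -2; Side B gets 3, best alternative 2. No profitable deviation — NE.
(The remaining 7 profiles each have a profitable deviation by the same check.)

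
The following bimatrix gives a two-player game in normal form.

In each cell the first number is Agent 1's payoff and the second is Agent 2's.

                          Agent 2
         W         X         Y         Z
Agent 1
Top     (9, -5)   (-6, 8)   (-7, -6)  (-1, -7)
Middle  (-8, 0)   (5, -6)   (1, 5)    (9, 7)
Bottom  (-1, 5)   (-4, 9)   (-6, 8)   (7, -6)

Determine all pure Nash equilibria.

For each player, find the best response to each opponent profile; mutual best responses are the pure NE.
Agent 1 against W: payoffs 9, -8, -1 → best response Top.
Agent 1 against X: payoffs -6, 5, -4 → best response Middle.
Agent 1 against Y: payoffs -7, 1, -6 → best response Middle.
Agent 1 against Z: payoffs -1, 9, 7 → best response Middle.
Agent 2 against Top: payoffs -5, 8, -6, -7 → best response X.
Agent 2 against Middle: payoffs 0, -6, 5, 7 → best response Z.
Agent 2 against Bottom: payoffs 5, 9, 8, -6 → best response X.
Mutual best responses: (Middle, Z).

The unique pure-strategy Nash equilibrium is (Middle, Z).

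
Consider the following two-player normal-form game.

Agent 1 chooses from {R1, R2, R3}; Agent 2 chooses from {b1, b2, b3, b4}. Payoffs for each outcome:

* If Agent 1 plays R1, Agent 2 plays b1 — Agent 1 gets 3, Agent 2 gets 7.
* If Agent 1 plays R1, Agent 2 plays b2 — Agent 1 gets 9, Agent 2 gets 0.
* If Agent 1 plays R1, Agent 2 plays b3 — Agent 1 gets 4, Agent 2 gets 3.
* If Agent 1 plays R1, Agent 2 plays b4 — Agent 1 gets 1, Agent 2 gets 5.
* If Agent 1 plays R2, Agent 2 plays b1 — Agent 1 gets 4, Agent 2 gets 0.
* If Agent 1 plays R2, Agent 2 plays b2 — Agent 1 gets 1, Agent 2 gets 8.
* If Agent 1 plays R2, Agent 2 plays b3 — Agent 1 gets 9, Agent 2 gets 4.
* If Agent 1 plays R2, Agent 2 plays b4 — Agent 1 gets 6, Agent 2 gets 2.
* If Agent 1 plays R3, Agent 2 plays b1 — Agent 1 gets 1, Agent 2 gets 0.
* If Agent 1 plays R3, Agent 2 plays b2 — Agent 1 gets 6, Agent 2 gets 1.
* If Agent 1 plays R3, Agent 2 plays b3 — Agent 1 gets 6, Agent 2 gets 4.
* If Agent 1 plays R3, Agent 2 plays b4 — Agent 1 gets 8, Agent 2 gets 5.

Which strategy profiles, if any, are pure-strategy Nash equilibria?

Mark each player's best response to every combination of opponents' strategies; a profile where every player is best-responding is a pure Nash equilibrium.
Agent 1 against b1: payoffs 3, 4, 1 → best response R2.
Agent 1 against b2: payoffs 9, 1, 6 → best response R1.
Agent 1 against b3: payoffs 4, 9, 6 → best response R2.
Agent 1 against b4: payoffs 1, 6, 8 → best response R3.
Agent 2 against R1: payoffs 7, 0, 3, 5 → best response b1.
Agent 2 against R2: payoffs 0, 8, 4, 2 → best response b2.
Agent 2 against R3: payoffs 0, 1, 4, 5 → best response b4.
Mutual best responses: (R3, b4).

Pure NE: (R3, b4)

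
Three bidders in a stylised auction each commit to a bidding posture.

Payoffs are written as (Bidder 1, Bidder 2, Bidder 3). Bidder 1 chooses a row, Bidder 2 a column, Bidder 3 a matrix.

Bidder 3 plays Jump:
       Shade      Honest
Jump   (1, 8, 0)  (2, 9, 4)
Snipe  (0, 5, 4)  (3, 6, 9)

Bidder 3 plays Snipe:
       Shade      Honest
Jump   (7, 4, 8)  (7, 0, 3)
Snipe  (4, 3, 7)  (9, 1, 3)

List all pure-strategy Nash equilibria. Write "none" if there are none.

Pure-strategy Nash equilibria: (Jump, Shade, Snipe), (Snipe, Honest, Jump)

(Jump, Shade, Jump): Bidder 2 can switch to Honest (8 → 9). Not NE.
(Jump, Shade, Snipe): Bidder 1 gets 7, best alternative 4; Bidder 2 gets 4, best alternative 0; Bidder 3 gets 8, best alternative 0. No profitable deviation — NE.
(Jump, Honest, Jump): Bidder 1 can switch to Snipe (2 → 3). Not NE.
(Jump, Honest, Snipe): Bidder 1 can switch to Snipe (7 → 9). Not NE.
(Snipe, Shade, Jump): Bidder 1 can switch to Jump (0 → 1). Not NE.
(Snipe, Shade, Snipe): Bidder 1 can switch to Jump (4 → 7). Not NE.
(Snipe, Honest, Jump): Bidder 1 gets 3, best alternative 2; Bidder 2 gets 6, best alternative 5; Bidder 3 gets 9, best alternative 3. No profitable deviation — NE.
(Snipe, Honest, Snipe): Bidder 2 can switch to Shade (1 → 3). Not NE.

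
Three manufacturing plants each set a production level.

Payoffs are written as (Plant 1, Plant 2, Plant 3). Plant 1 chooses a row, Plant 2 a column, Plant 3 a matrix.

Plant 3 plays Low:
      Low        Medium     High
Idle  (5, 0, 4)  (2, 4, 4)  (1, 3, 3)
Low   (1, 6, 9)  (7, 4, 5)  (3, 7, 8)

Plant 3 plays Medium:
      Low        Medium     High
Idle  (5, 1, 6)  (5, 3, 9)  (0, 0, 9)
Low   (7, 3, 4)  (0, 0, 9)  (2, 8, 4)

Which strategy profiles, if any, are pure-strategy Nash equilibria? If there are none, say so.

Plant 1 against (Low, Low): payoffs 5, 1 → best response Idle.
Plant 1 against (Low, Medium): payoffs 5, 7 → best response Low.
Plant 1 against (Medium, Low): payoffs 2, 7 → best response Low.
Plant 1 against (Medium, Medium): payoffs 5, 0 → best response Idle.
Plant 1 against (High, Low): payoffs 1, 3 → best response Low.
Plant 1 against (High, Medium): payoffs 0, 2 → best response Low.
Plant 2 against (Idle, Low): payoffs 0, 4, 3 → best response Medium.
Plant 2 against (Idle, Medium): payoffs 1, 3, 0 → best response Medium.
Plant 2 against (Low, Low): payoffs 6, 4, 7 → best response High.
Plant 2 against (Low, Medium): payoffs 3, 0, 8 → best response High.
Plant 3 against (Idle, Low): payoffs 4, 6 → best response Medium.
Plant 3 against (Idle, Medium): payoffs 4, 9 → best response Medium.
Plant 3 against (Idle, High): payoffs 3, 9 → best response Medium.
Plant 3 against (Low, Low): payoffs 9, 4 → best response Low.
Plant 3 against (Low, Medium): payoffs 5, 9 → best response Medium.
Plant 3 against (Low, High): payoffs 8, 4 → best response Low.
Mutual best responses: (Idle, Medium, Medium); (Low, High, Low).

The pure Nash equilibria are (Idle, Medium, Medium); (Low, High, Low).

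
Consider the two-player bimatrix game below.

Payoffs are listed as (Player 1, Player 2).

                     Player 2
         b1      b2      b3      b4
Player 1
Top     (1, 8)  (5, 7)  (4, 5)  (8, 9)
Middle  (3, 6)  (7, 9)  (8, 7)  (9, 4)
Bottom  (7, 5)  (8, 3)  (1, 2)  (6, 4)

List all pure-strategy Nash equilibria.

The unique pure-strategy Nash equilibrium is (Bottom, b1).

Player 1 against b1: payoffs 1, 3, 7 → best response Bottom.
Player 1 against b2: payoffs 5, 7, 8 → best response Bottom.
Player 1 against b3: payoffs 4, 8, 1 → best response Middle.
Player 1 against b4: payoffs 8, 9, 6 → best response Middle.
Player 2 against Top: payoffs 8, 7, 5, 9 → best response b4.
Player 2 against Middle: payoffs 6, 9, 7, 4 → best response b2.
Player 2 against Bottom: payoffs 5, 3, 2, 4 → best response b1.
Mutual best responses: (Bottom, b1).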